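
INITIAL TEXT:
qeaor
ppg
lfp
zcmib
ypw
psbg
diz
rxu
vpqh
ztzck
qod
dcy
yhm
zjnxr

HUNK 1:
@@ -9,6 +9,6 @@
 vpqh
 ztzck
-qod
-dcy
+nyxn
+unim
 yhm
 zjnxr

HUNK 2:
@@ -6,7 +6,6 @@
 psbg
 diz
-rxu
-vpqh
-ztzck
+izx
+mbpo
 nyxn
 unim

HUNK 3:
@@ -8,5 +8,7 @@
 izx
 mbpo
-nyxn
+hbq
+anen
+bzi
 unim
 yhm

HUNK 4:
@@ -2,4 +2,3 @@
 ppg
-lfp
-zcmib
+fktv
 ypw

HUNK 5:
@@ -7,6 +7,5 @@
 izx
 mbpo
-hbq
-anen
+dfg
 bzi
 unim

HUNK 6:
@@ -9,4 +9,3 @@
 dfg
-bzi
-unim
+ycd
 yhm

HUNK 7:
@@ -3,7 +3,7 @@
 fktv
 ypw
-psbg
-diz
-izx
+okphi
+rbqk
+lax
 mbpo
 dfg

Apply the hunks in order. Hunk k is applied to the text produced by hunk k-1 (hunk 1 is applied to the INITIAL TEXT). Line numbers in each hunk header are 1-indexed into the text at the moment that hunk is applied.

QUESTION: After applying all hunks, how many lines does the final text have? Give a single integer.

Hunk 1: at line 9 remove [qod,dcy] add [nyxn,unim] -> 14 lines: qeaor ppg lfp zcmib ypw psbg diz rxu vpqh ztzck nyxn unim yhm zjnxr
Hunk 2: at line 6 remove [rxu,vpqh,ztzck] add [izx,mbpo] -> 13 lines: qeaor ppg lfp zcmib ypw psbg diz izx mbpo nyxn unim yhm zjnxr
Hunk 3: at line 8 remove [nyxn] add [hbq,anen,bzi] -> 15 lines: qeaor ppg lfp zcmib ypw psbg diz izx mbpo hbq anen bzi unim yhm zjnxr
Hunk 4: at line 2 remove [lfp,zcmib] add [fktv] -> 14 lines: qeaor ppg fktv ypw psbg diz izx mbpo hbq anen bzi unim yhm zjnxr
Hunk 5: at line 7 remove [hbq,anen] add [dfg] -> 13 lines: qeaor ppg fktv ypw psbg diz izx mbpo dfg bzi unim yhm zjnxr
Hunk 6: at line 9 remove [bzi,unim] add [ycd] -> 12 lines: qeaor ppg fktv ypw psbg diz izx mbpo dfg ycd yhm zjnxr
Hunk 7: at line 3 remove [psbg,diz,izx] add [okphi,rbqk,lax] -> 12 lines: qeaor ppg fktv ypw okphi rbqk lax mbpo dfg ycd yhm zjnxr
Final line count: 12

Answer: 12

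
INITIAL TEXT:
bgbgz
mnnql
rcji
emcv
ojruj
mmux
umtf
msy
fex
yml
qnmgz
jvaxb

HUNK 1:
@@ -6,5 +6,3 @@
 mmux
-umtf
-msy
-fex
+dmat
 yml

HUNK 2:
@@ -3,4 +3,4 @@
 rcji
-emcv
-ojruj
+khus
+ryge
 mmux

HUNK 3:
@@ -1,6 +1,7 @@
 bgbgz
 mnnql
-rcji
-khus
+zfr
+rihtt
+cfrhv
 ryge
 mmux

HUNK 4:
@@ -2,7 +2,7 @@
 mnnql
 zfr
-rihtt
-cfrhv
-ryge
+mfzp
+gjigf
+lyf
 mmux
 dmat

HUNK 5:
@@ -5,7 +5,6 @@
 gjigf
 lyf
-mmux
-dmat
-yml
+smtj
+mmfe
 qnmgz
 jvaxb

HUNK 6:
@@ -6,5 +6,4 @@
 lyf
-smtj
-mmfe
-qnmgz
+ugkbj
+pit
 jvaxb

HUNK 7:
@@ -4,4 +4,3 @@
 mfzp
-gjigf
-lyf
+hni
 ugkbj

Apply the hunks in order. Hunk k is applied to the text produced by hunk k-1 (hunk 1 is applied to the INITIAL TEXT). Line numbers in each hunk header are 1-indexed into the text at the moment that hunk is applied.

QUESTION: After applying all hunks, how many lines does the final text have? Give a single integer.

Answer: 8

Derivation:
Hunk 1: at line 6 remove [umtf,msy,fex] add [dmat] -> 10 lines: bgbgz mnnql rcji emcv ojruj mmux dmat yml qnmgz jvaxb
Hunk 2: at line 3 remove [emcv,ojruj] add [khus,ryge] -> 10 lines: bgbgz mnnql rcji khus ryge mmux dmat yml qnmgz jvaxb
Hunk 3: at line 1 remove [rcji,khus] add [zfr,rihtt,cfrhv] -> 11 lines: bgbgz mnnql zfr rihtt cfrhv ryge mmux dmat yml qnmgz jvaxb
Hunk 4: at line 2 remove [rihtt,cfrhv,ryge] add [mfzp,gjigf,lyf] -> 11 lines: bgbgz mnnql zfr mfzp gjigf lyf mmux dmat yml qnmgz jvaxb
Hunk 5: at line 5 remove [mmux,dmat,yml] add [smtj,mmfe] -> 10 lines: bgbgz mnnql zfr mfzp gjigf lyf smtj mmfe qnmgz jvaxb
Hunk 6: at line 6 remove [smtj,mmfe,qnmgz] add [ugkbj,pit] -> 9 lines: bgbgz mnnql zfr mfzp gjigf lyf ugkbj pit jvaxb
Hunk 7: at line 4 remove [gjigf,lyf] add [hni] -> 8 lines: bgbgz mnnql zfr mfzp hni ugkbj pit jvaxb
Final line count: 8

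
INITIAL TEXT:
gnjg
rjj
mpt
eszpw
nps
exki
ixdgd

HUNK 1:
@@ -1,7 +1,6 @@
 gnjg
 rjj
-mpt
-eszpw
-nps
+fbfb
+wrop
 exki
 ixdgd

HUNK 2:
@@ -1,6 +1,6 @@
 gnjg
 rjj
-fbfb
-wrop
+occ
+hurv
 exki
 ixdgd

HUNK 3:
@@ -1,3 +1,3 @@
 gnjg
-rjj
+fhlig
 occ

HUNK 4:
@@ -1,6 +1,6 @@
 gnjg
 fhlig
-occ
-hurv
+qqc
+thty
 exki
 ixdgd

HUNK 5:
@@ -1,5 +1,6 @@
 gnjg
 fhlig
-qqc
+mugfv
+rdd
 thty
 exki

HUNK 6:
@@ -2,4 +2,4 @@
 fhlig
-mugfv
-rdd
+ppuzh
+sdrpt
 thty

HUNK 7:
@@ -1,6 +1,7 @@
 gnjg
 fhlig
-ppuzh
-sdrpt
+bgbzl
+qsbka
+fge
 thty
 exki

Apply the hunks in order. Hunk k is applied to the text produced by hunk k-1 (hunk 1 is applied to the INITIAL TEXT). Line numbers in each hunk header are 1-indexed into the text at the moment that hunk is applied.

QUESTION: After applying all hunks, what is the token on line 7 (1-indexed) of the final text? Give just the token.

Answer: exki

Derivation:
Hunk 1: at line 1 remove [mpt,eszpw,nps] add [fbfb,wrop] -> 6 lines: gnjg rjj fbfb wrop exki ixdgd
Hunk 2: at line 1 remove [fbfb,wrop] add [occ,hurv] -> 6 lines: gnjg rjj occ hurv exki ixdgd
Hunk 3: at line 1 remove [rjj] add [fhlig] -> 6 lines: gnjg fhlig occ hurv exki ixdgd
Hunk 4: at line 1 remove [occ,hurv] add [qqc,thty] -> 6 lines: gnjg fhlig qqc thty exki ixdgd
Hunk 5: at line 1 remove [qqc] add [mugfv,rdd] -> 7 lines: gnjg fhlig mugfv rdd thty exki ixdgd
Hunk 6: at line 2 remove [mugfv,rdd] add [ppuzh,sdrpt] -> 7 lines: gnjg fhlig ppuzh sdrpt thty exki ixdgd
Hunk 7: at line 1 remove [ppuzh,sdrpt] add [bgbzl,qsbka,fge] -> 8 lines: gnjg fhlig bgbzl qsbka fge thty exki ixdgd
Final line 7: exki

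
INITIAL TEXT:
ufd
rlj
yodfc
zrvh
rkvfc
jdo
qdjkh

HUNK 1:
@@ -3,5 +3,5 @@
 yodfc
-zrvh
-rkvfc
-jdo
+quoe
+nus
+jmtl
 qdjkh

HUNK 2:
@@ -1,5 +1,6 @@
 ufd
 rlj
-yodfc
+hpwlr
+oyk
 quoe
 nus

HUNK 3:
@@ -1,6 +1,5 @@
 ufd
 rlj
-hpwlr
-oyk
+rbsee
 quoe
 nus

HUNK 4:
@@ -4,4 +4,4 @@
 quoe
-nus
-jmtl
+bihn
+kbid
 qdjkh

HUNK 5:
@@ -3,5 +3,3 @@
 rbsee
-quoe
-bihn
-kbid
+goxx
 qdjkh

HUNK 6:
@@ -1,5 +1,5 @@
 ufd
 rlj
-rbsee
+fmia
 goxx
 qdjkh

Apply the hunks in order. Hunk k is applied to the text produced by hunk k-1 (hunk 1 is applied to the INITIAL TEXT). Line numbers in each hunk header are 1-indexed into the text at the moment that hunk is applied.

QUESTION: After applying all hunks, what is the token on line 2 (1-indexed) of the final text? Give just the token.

Answer: rlj

Derivation:
Hunk 1: at line 3 remove [zrvh,rkvfc,jdo] add [quoe,nus,jmtl] -> 7 lines: ufd rlj yodfc quoe nus jmtl qdjkh
Hunk 2: at line 1 remove [yodfc] add [hpwlr,oyk] -> 8 lines: ufd rlj hpwlr oyk quoe nus jmtl qdjkh
Hunk 3: at line 1 remove [hpwlr,oyk] add [rbsee] -> 7 lines: ufd rlj rbsee quoe nus jmtl qdjkh
Hunk 4: at line 4 remove [nus,jmtl] add [bihn,kbid] -> 7 lines: ufd rlj rbsee quoe bihn kbid qdjkh
Hunk 5: at line 3 remove [quoe,bihn,kbid] add [goxx] -> 5 lines: ufd rlj rbsee goxx qdjkh
Hunk 6: at line 1 remove [rbsee] add [fmia] -> 5 lines: ufd rlj fmia goxx qdjkh
Final line 2: rlj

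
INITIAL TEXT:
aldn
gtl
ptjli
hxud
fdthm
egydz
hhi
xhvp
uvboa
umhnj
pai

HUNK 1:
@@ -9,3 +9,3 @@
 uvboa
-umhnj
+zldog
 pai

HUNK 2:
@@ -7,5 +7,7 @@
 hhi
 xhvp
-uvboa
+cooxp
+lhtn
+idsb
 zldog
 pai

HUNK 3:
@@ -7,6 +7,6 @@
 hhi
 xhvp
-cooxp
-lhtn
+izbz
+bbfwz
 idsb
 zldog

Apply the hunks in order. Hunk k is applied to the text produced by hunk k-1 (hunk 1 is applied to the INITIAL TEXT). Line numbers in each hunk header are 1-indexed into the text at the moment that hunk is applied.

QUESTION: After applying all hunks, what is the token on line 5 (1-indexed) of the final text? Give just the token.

Hunk 1: at line 9 remove [umhnj] add [zldog] -> 11 lines: aldn gtl ptjli hxud fdthm egydz hhi xhvp uvboa zldog pai
Hunk 2: at line 7 remove [uvboa] add [cooxp,lhtn,idsb] -> 13 lines: aldn gtl ptjli hxud fdthm egydz hhi xhvp cooxp lhtn idsb zldog pai
Hunk 3: at line 7 remove [cooxp,lhtn] add [izbz,bbfwz] -> 13 lines: aldn gtl ptjli hxud fdthm egydz hhi xhvp izbz bbfwz idsb zldog pai
Final line 5: fdthm

Answer: fdthm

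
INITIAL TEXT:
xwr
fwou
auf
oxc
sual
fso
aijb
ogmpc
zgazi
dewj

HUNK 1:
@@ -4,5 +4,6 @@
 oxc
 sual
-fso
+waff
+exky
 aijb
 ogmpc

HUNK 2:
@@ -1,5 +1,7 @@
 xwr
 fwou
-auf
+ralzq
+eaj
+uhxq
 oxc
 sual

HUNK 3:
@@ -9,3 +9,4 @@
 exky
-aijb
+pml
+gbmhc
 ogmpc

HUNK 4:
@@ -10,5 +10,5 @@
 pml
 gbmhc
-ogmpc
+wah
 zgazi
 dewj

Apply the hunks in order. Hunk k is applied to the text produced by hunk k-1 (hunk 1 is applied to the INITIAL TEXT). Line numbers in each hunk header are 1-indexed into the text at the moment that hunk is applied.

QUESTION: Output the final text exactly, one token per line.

Hunk 1: at line 4 remove [fso] add [waff,exky] -> 11 lines: xwr fwou auf oxc sual waff exky aijb ogmpc zgazi dewj
Hunk 2: at line 1 remove [auf] add [ralzq,eaj,uhxq] -> 13 lines: xwr fwou ralzq eaj uhxq oxc sual waff exky aijb ogmpc zgazi dewj
Hunk 3: at line 9 remove [aijb] add [pml,gbmhc] -> 14 lines: xwr fwou ralzq eaj uhxq oxc sual waff exky pml gbmhc ogmpc zgazi dewj
Hunk 4: at line 10 remove [ogmpc] add [wah] -> 14 lines: xwr fwou ralzq eaj uhxq oxc sual waff exky pml gbmhc wah zgazi dewj

Answer: xwr
fwou
ralzq
eaj
uhxq
oxc
sual
waff
exky
pml
gbmhc
wah
zgazi
dewj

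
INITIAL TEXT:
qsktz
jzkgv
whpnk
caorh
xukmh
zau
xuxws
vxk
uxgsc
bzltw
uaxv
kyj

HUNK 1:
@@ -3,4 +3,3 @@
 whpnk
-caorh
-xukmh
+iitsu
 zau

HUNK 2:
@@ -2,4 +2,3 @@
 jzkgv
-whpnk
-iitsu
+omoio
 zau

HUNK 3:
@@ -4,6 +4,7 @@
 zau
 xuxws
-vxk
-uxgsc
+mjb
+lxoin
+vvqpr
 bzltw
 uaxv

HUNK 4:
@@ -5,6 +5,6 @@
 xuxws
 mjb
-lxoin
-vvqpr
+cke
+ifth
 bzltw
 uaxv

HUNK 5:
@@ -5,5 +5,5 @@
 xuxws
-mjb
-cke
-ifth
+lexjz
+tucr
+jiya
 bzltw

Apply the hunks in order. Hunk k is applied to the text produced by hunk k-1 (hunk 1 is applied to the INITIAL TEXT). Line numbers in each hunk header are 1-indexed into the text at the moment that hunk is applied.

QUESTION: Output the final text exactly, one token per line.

Hunk 1: at line 3 remove [caorh,xukmh] add [iitsu] -> 11 lines: qsktz jzkgv whpnk iitsu zau xuxws vxk uxgsc bzltw uaxv kyj
Hunk 2: at line 2 remove [whpnk,iitsu] add [omoio] -> 10 lines: qsktz jzkgv omoio zau xuxws vxk uxgsc bzltw uaxv kyj
Hunk 3: at line 4 remove [vxk,uxgsc] add [mjb,lxoin,vvqpr] -> 11 lines: qsktz jzkgv omoio zau xuxws mjb lxoin vvqpr bzltw uaxv kyj
Hunk 4: at line 5 remove [lxoin,vvqpr] add [cke,ifth] -> 11 lines: qsktz jzkgv omoio zau xuxws mjb cke ifth bzltw uaxv kyj
Hunk 5: at line 5 remove [mjb,cke,ifth] add [lexjz,tucr,jiya] -> 11 lines: qsktz jzkgv omoio zau xuxws lexjz tucr jiya bzltw uaxv kyj

Answer: qsktz
jzkgv
omoio
zau
xuxws
lexjz
tucr
jiya
bzltw
uaxv
kyj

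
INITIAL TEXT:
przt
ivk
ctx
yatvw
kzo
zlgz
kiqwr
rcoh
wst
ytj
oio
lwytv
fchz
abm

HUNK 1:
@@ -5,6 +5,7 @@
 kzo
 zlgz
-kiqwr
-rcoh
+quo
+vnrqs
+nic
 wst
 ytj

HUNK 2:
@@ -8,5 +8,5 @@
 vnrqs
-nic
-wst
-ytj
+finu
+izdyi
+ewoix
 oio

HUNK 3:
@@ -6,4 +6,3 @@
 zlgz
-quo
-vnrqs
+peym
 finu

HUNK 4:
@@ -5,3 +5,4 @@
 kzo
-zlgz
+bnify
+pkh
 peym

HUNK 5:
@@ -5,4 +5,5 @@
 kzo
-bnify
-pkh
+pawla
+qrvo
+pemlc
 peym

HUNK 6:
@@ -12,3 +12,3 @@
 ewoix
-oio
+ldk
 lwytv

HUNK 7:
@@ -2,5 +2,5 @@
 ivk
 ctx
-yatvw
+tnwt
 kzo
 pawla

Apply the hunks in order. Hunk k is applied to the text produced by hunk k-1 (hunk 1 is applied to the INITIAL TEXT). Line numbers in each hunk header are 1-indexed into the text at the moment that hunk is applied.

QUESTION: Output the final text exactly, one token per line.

Answer: przt
ivk
ctx
tnwt
kzo
pawla
qrvo
pemlc
peym
finu
izdyi
ewoix
ldk
lwytv
fchz
abm

Derivation:
Hunk 1: at line 5 remove [kiqwr,rcoh] add [quo,vnrqs,nic] -> 15 lines: przt ivk ctx yatvw kzo zlgz quo vnrqs nic wst ytj oio lwytv fchz abm
Hunk 2: at line 8 remove [nic,wst,ytj] add [finu,izdyi,ewoix] -> 15 lines: przt ivk ctx yatvw kzo zlgz quo vnrqs finu izdyi ewoix oio lwytv fchz abm
Hunk 3: at line 6 remove [quo,vnrqs] add [peym] -> 14 lines: przt ivk ctx yatvw kzo zlgz peym finu izdyi ewoix oio lwytv fchz abm
Hunk 4: at line 5 remove [zlgz] add [bnify,pkh] -> 15 lines: przt ivk ctx yatvw kzo bnify pkh peym finu izdyi ewoix oio lwytv fchz abm
Hunk 5: at line 5 remove [bnify,pkh] add [pawla,qrvo,pemlc] -> 16 lines: przt ivk ctx yatvw kzo pawla qrvo pemlc peym finu izdyi ewoix oio lwytv fchz abm
Hunk 6: at line 12 remove [oio] add [ldk] -> 16 lines: przt ivk ctx yatvw kzo pawla qrvo pemlc peym finu izdyi ewoix ldk lwytv fchz abm
Hunk 7: at line 2 remove [yatvw] add [tnwt] -> 16 lines: przt ivk ctx tnwt kzo pawla qrvo pemlc peym finu izdyi ewoix ldk lwytv fchz abm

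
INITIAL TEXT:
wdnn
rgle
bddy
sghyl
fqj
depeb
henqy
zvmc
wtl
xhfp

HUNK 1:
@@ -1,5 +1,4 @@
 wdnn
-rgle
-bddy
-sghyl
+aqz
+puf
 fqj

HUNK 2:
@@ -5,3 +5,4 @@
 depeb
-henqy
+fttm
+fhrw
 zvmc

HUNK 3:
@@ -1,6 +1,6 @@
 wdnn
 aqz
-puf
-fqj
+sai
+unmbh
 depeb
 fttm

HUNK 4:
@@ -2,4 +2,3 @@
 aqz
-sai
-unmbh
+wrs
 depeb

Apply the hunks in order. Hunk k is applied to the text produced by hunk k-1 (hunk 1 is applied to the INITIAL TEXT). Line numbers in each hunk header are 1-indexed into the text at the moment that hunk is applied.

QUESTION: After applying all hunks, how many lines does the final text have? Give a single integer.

Answer: 9

Derivation:
Hunk 1: at line 1 remove [rgle,bddy,sghyl] add [aqz,puf] -> 9 lines: wdnn aqz puf fqj depeb henqy zvmc wtl xhfp
Hunk 2: at line 5 remove [henqy] add [fttm,fhrw] -> 10 lines: wdnn aqz puf fqj depeb fttm fhrw zvmc wtl xhfp
Hunk 3: at line 1 remove [puf,fqj] add [sai,unmbh] -> 10 lines: wdnn aqz sai unmbh depeb fttm fhrw zvmc wtl xhfp
Hunk 4: at line 2 remove [sai,unmbh] add [wrs] -> 9 lines: wdnn aqz wrs depeb fttm fhrw zvmc wtl xhfp
Final line count: 9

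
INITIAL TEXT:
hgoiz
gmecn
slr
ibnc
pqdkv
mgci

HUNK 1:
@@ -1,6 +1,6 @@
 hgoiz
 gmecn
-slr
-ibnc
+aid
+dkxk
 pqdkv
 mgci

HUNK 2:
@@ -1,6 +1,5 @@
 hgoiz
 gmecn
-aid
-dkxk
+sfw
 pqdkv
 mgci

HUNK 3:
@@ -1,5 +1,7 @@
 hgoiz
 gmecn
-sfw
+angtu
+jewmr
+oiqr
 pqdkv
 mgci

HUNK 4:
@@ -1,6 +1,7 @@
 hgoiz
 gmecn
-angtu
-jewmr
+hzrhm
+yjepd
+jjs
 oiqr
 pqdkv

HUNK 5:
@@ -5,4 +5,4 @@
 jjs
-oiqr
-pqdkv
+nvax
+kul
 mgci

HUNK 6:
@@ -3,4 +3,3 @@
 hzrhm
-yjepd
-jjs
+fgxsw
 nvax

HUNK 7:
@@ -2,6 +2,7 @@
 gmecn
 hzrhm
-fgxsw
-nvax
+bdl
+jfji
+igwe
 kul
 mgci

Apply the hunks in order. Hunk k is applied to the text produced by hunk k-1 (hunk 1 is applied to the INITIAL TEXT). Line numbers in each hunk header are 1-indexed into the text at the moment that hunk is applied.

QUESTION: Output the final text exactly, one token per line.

Answer: hgoiz
gmecn
hzrhm
bdl
jfji
igwe
kul
mgci

Derivation:
Hunk 1: at line 1 remove [slr,ibnc] add [aid,dkxk] -> 6 lines: hgoiz gmecn aid dkxk pqdkv mgci
Hunk 2: at line 1 remove [aid,dkxk] add [sfw] -> 5 lines: hgoiz gmecn sfw pqdkv mgci
Hunk 3: at line 1 remove [sfw] add [angtu,jewmr,oiqr] -> 7 lines: hgoiz gmecn angtu jewmr oiqr pqdkv mgci
Hunk 4: at line 1 remove [angtu,jewmr] add [hzrhm,yjepd,jjs] -> 8 lines: hgoiz gmecn hzrhm yjepd jjs oiqr pqdkv mgci
Hunk 5: at line 5 remove [oiqr,pqdkv] add [nvax,kul] -> 8 lines: hgoiz gmecn hzrhm yjepd jjs nvax kul mgci
Hunk 6: at line 3 remove [yjepd,jjs] add [fgxsw] -> 7 lines: hgoiz gmecn hzrhm fgxsw nvax kul mgci
Hunk 7: at line 2 remove [fgxsw,nvax] add [bdl,jfji,igwe] -> 8 lines: hgoiz gmecn hzrhm bdl jfji igwe kul mgci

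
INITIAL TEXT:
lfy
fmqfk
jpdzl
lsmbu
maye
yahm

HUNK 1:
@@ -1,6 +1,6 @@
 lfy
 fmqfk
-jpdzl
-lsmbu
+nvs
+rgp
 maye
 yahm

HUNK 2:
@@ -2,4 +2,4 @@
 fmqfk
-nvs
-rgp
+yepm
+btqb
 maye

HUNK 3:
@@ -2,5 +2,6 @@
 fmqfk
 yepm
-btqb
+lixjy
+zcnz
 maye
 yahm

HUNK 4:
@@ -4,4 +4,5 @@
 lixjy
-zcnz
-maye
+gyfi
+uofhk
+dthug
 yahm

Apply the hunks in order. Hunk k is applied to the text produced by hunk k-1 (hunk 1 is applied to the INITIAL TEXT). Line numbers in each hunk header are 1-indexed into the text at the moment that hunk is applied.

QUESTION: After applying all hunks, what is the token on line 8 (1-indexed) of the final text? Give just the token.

Hunk 1: at line 1 remove [jpdzl,lsmbu] add [nvs,rgp] -> 6 lines: lfy fmqfk nvs rgp maye yahm
Hunk 2: at line 2 remove [nvs,rgp] add [yepm,btqb] -> 6 lines: lfy fmqfk yepm btqb maye yahm
Hunk 3: at line 2 remove [btqb] add [lixjy,zcnz] -> 7 lines: lfy fmqfk yepm lixjy zcnz maye yahm
Hunk 4: at line 4 remove [zcnz,maye] add [gyfi,uofhk,dthug] -> 8 lines: lfy fmqfk yepm lixjy gyfi uofhk dthug yahm
Final line 8: yahm

Answer: yahm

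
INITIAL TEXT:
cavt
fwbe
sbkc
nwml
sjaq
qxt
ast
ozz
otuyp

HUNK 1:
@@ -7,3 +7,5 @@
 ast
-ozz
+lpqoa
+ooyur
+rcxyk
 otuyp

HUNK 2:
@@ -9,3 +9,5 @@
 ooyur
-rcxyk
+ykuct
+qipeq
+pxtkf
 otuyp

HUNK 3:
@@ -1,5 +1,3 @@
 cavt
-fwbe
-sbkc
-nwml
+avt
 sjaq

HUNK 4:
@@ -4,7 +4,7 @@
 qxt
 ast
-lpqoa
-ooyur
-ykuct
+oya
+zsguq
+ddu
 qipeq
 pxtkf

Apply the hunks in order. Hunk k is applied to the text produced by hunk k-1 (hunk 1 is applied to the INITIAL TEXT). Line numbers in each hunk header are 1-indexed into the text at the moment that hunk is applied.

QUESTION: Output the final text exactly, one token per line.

Answer: cavt
avt
sjaq
qxt
ast
oya
zsguq
ddu
qipeq
pxtkf
otuyp

Derivation:
Hunk 1: at line 7 remove [ozz] add [lpqoa,ooyur,rcxyk] -> 11 lines: cavt fwbe sbkc nwml sjaq qxt ast lpqoa ooyur rcxyk otuyp
Hunk 2: at line 9 remove [rcxyk] add [ykuct,qipeq,pxtkf] -> 13 lines: cavt fwbe sbkc nwml sjaq qxt ast lpqoa ooyur ykuct qipeq pxtkf otuyp
Hunk 3: at line 1 remove [fwbe,sbkc,nwml] add [avt] -> 11 lines: cavt avt sjaq qxt ast lpqoa ooyur ykuct qipeq pxtkf otuyp
Hunk 4: at line 4 remove [lpqoa,ooyur,ykuct] add [oya,zsguq,ddu] -> 11 lines: cavt avt sjaq qxt ast oya zsguq ddu qipeq pxtkf otuyp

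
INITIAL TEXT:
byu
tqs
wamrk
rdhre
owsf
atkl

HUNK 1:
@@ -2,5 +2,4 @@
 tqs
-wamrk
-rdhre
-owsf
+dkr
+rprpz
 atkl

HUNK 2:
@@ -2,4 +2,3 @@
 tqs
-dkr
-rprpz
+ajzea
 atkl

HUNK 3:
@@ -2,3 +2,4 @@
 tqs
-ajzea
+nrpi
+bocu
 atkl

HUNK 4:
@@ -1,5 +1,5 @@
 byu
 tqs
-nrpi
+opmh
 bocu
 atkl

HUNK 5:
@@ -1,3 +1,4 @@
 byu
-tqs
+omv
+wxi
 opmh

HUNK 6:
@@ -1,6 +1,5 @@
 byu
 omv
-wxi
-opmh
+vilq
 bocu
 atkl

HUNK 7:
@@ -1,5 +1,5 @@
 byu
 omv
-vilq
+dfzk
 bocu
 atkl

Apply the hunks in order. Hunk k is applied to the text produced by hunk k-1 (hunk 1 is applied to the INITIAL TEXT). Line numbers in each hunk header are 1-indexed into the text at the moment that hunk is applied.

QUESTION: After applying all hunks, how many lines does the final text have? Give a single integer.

Hunk 1: at line 2 remove [wamrk,rdhre,owsf] add [dkr,rprpz] -> 5 lines: byu tqs dkr rprpz atkl
Hunk 2: at line 2 remove [dkr,rprpz] add [ajzea] -> 4 lines: byu tqs ajzea atkl
Hunk 3: at line 2 remove [ajzea] add [nrpi,bocu] -> 5 lines: byu tqs nrpi bocu atkl
Hunk 4: at line 1 remove [nrpi] add [opmh] -> 5 lines: byu tqs opmh bocu atkl
Hunk 5: at line 1 remove [tqs] add [omv,wxi] -> 6 lines: byu omv wxi opmh bocu atkl
Hunk 6: at line 1 remove [wxi,opmh] add [vilq] -> 5 lines: byu omv vilq bocu atkl
Hunk 7: at line 1 remove [vilq] add [dfzk] -> 5 lines: byu omv dfzk bocu atkl
Final line count: 5

Answer: 5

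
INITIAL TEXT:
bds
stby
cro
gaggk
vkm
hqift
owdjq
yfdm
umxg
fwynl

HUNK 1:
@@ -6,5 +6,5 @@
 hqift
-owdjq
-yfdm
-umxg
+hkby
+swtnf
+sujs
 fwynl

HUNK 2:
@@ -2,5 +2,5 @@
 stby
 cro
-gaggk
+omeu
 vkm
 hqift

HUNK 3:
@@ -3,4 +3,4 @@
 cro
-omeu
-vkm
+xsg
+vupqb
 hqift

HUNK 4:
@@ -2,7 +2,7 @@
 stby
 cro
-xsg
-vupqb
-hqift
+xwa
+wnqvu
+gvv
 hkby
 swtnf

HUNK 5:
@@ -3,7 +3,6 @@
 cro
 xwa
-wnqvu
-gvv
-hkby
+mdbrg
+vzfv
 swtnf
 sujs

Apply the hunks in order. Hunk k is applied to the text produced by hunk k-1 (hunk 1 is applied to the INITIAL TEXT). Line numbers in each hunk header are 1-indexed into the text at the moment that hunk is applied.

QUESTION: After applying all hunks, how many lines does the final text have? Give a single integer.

Hunk 1: at line 6 remove [owdjq,yfdm,umxg] add [hkby,swtnf,sujs] -> 10 lines: bds stby cro gaggk vkm hqift hkby swtnf sujs fwynl
Hunk 2: at line 2 remove [gaggk] add [omeu] -> 10 lines: bds stby cro omeu vkm hqift hkby swtnf sujs fwynl
Hunk 3: at line 3 remove [omeu,vkm] add [xsg,vupqb] -> 10 lines: bds stby cro xsg vupqb hqift hkby swtnf sujs fwynl
Hunk 4: at line 2 remove [xsg,vupqb,hqift] add [xwa,wnqvu,gvv] -> 10 lines: bds stby cro xwa wnqvu gvv hkby swtnf sujs fwynl
Hunk 5: at line 3 remove [wnqvu,gvv,hkby] add [mdbrg,vzfv] -> 9 lines: bds stby cro xwa mdbrg vzfv swtnf sujs fwynl
Final line count: 9

Answer: 9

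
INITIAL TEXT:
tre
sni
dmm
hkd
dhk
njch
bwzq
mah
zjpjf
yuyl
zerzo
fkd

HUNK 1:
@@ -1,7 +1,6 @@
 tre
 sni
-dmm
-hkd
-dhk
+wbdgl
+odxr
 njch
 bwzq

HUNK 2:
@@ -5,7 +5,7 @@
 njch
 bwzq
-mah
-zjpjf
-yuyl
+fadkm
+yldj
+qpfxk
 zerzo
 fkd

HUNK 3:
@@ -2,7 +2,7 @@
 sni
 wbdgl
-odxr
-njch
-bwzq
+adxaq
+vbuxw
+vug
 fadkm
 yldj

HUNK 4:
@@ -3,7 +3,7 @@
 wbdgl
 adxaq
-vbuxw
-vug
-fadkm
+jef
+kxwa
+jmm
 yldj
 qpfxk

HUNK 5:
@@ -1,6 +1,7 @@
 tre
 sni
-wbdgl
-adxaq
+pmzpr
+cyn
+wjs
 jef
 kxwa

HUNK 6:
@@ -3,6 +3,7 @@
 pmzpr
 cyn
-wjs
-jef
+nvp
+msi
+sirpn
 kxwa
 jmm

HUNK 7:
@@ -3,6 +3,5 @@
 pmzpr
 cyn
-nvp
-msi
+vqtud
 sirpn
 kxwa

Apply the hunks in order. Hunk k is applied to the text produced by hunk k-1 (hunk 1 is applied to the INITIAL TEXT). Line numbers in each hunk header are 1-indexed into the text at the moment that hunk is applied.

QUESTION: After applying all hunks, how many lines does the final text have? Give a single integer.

Hunk 1: at line 1 remove [dmm,hkd,dhk] add [wbdgl,odxr] -> 11 lines: tre sni wbdgl odxr njch bwzq mah zjpjf yuyl zerzo fkd
Hunk 2: at line 5 remove [mah,zjpjf,yuyl] add [fadkm,yldj,qpfxk] -> 11 lines: tre sni wbdgl odxr njch bwzq fadkm yldj qpfxk zerzo fkd
Hunk 3: at line 2 remove [odxr,njch,bwzq] add [adxaq,vbuxw,vug] -> 11 lines: tre sni wbdgl adxaq vbuxw vug fadkm yldj qpfxk zerzo fkd
Hunk 4: at line 3 remove [vbuxw,vug,fadkm] add [jef,kxwa,jmm] -> 11 lines: tre sni wbdgl adxaq jef kxwa jmm yldj qpfxk zerzo fkd
Hunk 5: at line 1 remove [wbdgl,adxaq] add [pmzpr,cyn,wjs] -> 12 lines: tre sni pmzpr cyn wjs jef kxwa jmm yldj qpfxk zerzo fkd
Hunk 6: at line 3 remove [wjs,jef] add [nvp,msi,sirpn] -> 13 lines: tre sni pmzpr cyn nvp msi sirpn kxwa jmm yldj qpfxk zerzo fkd
Hunk 7: at line 3 remove [nvp,msi] add [vqtud] -> 12 lines: tre sni pmzpr cyn vqtud sirpn kxwa jmm yldj qpfxk zerzo fkd
Final line count: 12

Answer: 12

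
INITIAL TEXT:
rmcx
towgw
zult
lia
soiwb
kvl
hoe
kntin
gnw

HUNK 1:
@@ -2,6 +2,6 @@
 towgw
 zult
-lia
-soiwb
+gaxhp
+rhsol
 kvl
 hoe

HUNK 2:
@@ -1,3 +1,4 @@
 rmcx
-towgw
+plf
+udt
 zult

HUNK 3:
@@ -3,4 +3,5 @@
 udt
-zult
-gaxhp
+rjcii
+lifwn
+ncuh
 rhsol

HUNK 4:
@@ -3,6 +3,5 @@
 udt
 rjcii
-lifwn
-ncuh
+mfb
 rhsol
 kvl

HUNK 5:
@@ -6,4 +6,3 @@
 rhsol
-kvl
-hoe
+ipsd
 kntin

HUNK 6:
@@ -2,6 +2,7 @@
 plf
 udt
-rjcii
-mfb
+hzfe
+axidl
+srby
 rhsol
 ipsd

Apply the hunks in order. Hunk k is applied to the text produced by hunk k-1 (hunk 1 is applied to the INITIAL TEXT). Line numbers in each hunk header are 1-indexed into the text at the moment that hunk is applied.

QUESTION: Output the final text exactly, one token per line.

Answer: rmcx
plf
udt
hzfe
axidl
srby
rhsol
ipsd
kntin
gnw

Derivation:
Hunk 1: at line 2 remove [lia,soiwb] add [gaxhp,rhsol] -> 9 lines: rmcx towgw zult gaxhp rhsol kvl hoe kntin gnw
Hunk 2: at line 1 remove [towgw] add [plf,udt] -> 10 lines: rmcx plf udt zult gaxhp rhsol kvl hoe kntin gnw
Hunk 3: at line 3 remove [zult,gaxhp] add [rjcii,lifwn,ncuh] -> 11 lines: rmcx plf udt rjcii lifwn ncuh rhsol kvl hoe kntin gnw
Hunk 4: at line 3 remove [lifwn,ncuh] add [mfb] -> 10 lines: rmcx plf udt rjcii mfb rhsol kvl hoe kntin gnw
Hunk 5: at line 6 remove [kvl,hoe] add [ipsd] -> 9 lines: rmcx plf udt rjcii mfb rhsol ipsd kntin gnw
Hunk 6: at line 2 remove [rjcii,mfb] add [hzfe,axidl,srby] -> 10 lines: rmcx plf udt hzfe axidl srby rhsol ipsd kntin gnw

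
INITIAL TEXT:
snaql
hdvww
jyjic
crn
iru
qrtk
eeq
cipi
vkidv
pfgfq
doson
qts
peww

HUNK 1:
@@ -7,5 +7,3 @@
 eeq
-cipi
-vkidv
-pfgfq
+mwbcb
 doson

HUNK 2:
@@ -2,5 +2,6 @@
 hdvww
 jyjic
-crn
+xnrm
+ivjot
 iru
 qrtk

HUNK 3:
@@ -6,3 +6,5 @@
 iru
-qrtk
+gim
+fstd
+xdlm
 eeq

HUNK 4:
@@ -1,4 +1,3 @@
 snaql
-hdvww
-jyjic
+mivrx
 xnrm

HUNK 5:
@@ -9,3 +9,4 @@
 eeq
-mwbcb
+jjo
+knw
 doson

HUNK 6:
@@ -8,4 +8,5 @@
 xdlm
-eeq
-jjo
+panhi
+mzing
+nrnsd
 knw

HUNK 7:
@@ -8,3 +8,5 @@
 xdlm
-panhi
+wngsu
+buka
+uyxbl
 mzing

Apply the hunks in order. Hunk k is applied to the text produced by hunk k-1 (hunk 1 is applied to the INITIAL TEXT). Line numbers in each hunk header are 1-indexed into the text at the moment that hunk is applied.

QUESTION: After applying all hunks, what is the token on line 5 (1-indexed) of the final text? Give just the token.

Answer: iru

Derivation:
Hunk 1: at line 7 remove [cipi,vkidv,pfgfq] add [mwbcb] -> 11 lines: snaql hdvww jyjic crn iru qrtk eeq mwbcb doson qts peww
Hunk 2: at line 2 remove [crn] add [xnrm,ivjot] -> 12 lines: snaql hdvww jyjic xnrm ivjot iru qrtk eeq mwbcb doson qts peww
Hunk 3: at line 6 remove [qrtk] add [gim,fstd,xdlm] -> 14 lines: snaql hdvww jyjic xnrm ivjot iru gim fstd xdlm eeq mwbcb doson qts peww
Hunk 4: at line 1 remove [hdvww,jyjic] add [mivrx] -> 13 lines: snaql mivrx xnrm ivjot iru gim fstd xdlm eeq mwbcb doson qts peww
Hunk 5: at line 9 remove [mwbcb] add [jjo,knw] -> 14 lines: snaql mivrx xnrm ivjot iru gim fstd xdlm eeq jjo knw doson qts peww
Hunk 6: at line 8 remove [eeq,jjo] add [panhi,mzing,nrnsd] -> 15 lines: snaql mivrx xnrm ivjot iru gim fstd xdlm panhi mzing nrnsd knw doson qts peww
Hunk 7: at line 8 remove [panhi] add [wngsu,buka,uyxbl] -> 17 lines: snaql mivrx xnrm ivjot iru gim fstd xdlm wngsu buka uyxbl mzing nrnsd knw doson qts peww
Final line 5: iru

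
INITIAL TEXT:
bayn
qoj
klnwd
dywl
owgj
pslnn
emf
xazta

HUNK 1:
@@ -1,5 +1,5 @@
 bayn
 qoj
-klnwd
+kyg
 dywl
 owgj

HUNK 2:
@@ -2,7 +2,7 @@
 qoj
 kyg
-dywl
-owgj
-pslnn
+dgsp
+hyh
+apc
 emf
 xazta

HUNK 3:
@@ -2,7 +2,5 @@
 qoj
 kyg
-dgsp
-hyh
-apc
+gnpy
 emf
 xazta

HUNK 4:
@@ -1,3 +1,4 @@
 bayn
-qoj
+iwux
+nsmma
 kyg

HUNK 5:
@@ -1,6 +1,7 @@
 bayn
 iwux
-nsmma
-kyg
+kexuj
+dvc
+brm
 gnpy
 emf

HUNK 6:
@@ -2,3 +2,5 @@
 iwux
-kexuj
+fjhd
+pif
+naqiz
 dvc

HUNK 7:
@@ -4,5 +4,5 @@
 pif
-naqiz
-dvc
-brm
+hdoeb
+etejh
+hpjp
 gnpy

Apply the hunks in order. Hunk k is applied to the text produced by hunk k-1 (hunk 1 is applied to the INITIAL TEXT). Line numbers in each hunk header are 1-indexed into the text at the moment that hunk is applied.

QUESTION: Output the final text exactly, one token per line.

Answer: bayn
iwux
fjhd
pif
hdoeb
etejh
hpjp
gnpy
emf
xazta

Derivation:
Hunk 1: at line 1 remove [klnwd] add [kyg] -> 8 lines: bayn qoj kyg dywl owgj pslnn emf xazta
Hunk 2: at line 2 remove [dywl,owgj,pslnn] add [dgsp,hyh,apc] -> 8 lines: bayn qoj kyg dgsp hyh apc emf xazta
Hunk 3: at line 2 remove [dgsp,hyh,apc] add [gnpy] -> 6 lines: bayn qoj kyg gnpy emf xazta
Hunk 4: at line 1 remove [qoj] add [iwux,nsmma] -> 7 lines: bayn iwux nsmma kyg gnpy emf xazta
Hunk 5: at line 1 remove [nsmma,kyg] add [kexuj,dvc,brm] -> 8 lines: bayn iwux kexuj dvc brm gnpy emf xazta
Hunk 6: at line 2 remove [kexuj] add [fjhd,pif,naqiz] -> 10 lines: bayn iwux fjhd pif naqiz dvc brm gnpy emf xazta
Hunk 7: at line 4 remove [naqiz,dvc,brm] add [hdoeb,etejh,hpjp] -> 10 lines: bayn iwux fjhd pif hdoeb etejh hpjp gnpy emf xazta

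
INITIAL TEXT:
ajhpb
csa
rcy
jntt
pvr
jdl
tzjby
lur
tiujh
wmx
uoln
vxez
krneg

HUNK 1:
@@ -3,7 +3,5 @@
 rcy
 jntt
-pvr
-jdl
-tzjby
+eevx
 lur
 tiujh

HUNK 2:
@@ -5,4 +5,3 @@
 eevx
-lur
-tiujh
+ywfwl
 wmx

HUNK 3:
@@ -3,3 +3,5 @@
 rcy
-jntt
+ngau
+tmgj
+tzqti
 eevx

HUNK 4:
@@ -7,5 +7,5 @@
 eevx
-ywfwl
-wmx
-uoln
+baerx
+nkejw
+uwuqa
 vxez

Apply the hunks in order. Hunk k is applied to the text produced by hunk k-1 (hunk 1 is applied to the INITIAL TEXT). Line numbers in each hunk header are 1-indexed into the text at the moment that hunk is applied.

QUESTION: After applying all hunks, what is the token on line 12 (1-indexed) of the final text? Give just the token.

Answer: krneg

Derivation:
Hunk 1: at line 3 remove [pvr,jdl,tzjby] add [eevx] -> 11 lines: ajhpb csa rcy jntt eevx lur tiujh wmx uoln vxez krneg
Hunk 2: at line 5 remove [lur,tiujh] add [ywfwl] -> 10 lines: ajhpb csa rcy jntt eevx ywfwl wmx uoln vxez krneg
Hunk 3: at line 3 remove [jntt] add [ngau,tmgj,tzqti] -> 12 lines: ajhpb csa rcy ngau tmgj tzqti eevx ywfwl wmx uoln vxez krneg
Hunk 4: at line 7 remove [ywfwl,wmx,uoln] add [baerx,nkejw,uwuqa] -> 12 lines: ajhpb csa rcy ngau tmgj tzqti eevx baerx nkejw uwuqa vxez krneg
Final line 12: krneg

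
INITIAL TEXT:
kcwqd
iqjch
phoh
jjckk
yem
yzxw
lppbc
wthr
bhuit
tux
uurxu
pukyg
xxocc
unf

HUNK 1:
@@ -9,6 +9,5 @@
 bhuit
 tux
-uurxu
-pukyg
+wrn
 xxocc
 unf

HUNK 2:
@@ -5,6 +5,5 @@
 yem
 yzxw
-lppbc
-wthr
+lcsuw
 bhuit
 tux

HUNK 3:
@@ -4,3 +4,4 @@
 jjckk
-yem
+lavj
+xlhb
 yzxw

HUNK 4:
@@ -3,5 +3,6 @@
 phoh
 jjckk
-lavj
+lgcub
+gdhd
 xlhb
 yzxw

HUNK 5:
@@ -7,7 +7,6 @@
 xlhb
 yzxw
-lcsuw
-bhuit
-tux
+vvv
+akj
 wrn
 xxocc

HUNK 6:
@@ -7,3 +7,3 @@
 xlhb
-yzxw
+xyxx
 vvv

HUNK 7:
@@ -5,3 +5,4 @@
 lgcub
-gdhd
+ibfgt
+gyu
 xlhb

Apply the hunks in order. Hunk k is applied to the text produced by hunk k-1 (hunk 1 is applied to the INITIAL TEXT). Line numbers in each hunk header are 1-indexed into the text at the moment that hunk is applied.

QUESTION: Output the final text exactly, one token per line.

Hunk 1: at line 9 remove [uurxu,pukyg] add [wrn] -> 13 lines: kcwqd iqjch phoh jjckk yem yzxw lppbc wthr bhuit tux wrn xxocc unf
Hunk 2: at line 5 remove [lppbc,wthr] add [lcsuw] -> 12 lines: kcwqd iqjch phoh jjckk yem yzxw lcsuw bhuit tux wrn xxocc unf
Hunk 3: at line 4 remove [yem] add [lavj,xlhb] -> 13 lines: kcwqd iqjch phoh jjckk lavj xlhb yzxw lcsuw bhuit tux wrn xxocc unf
Hunk 4: at line 3 remove [lavj] add [lgcub,gdhd] -> 14 lines: kcwqd iqjch phoh jjckk lgcub gdhd xlhb yzxw lcsuw bhuit tux wrn xxocc unf
Hunk 5: at line 7 remove [lcsuw,bhuit,tux] add [vvv,akj] -> 13 lines: kcwqd iqjch phoh jjckk lgcub gdhd xlhb yzxw vvv akj wrn xxocc unf
Hunk 6: at line 7 remove [yzxw] add [xyxx] -> 13 lines: kcwqd iqjch phoh jjckk lgcub gdhd xlhb xyxx vvv akj wrn xxocc unf
Hunk 7: at line 5 remove [gdhd] add [ibfgt,gyu] -> 14 lines: kcwqd iqjch phoh jjckk lgcub ibfgt gyu xlhb xyxx vvv akj wrn xxocc unf

Answer: kcwqd
iqjch
phoh
jjckk
lgcub
ibfgt
gyu
xlhb
xyxx
vvv
akj
wrn
xxocc
unf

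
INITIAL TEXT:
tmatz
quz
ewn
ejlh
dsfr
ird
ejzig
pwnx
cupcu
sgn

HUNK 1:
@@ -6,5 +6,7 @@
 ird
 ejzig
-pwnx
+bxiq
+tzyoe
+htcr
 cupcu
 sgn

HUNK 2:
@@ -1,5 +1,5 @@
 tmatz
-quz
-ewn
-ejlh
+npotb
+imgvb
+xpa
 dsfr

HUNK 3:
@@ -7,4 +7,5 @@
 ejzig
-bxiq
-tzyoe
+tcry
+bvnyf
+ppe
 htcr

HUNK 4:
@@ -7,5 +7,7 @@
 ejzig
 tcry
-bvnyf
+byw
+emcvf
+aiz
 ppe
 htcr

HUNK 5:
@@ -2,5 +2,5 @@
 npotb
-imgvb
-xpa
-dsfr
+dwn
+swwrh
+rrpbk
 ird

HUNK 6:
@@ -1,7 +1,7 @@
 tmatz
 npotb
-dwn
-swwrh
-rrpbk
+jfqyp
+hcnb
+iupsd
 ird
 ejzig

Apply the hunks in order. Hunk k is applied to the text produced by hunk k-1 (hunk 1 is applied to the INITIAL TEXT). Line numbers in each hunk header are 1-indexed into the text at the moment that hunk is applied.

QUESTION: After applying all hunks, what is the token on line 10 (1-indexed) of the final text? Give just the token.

Answer: emcvf

Derivation:
Hunk 1: at line 6 remove [pwnx] add [bxiq,tzyoe,htcr] -> 12 lines: tmatz quz ewn ejlh dsfr ird ejzig bxiq tzyoe htcr cupcu sgn
Hunk 2: at line 1 remove [quz,ewn,ejlh] add [npotb,imgvb,xpa] -> 12 lines: tmatz npotb imgvb xpa dsfr ird ejzig bxiq tzyoe htcr cupcu sgn
Hunk 3: at line 7 remove [bxiq,tzyoe] add [tcry,bvnyf,ppe] -> 13 lines: tmatz npotb imgvb xpa dsfr ird ejzig tcry bvnyf ppe htcr cupcu sgn
Hunk 4: at line 7 remove [bvnyf] add [byw,emcvf,aiz] -> 15 lines: tmatz npotb imgvb xpa dsfr ird ejzig tcry byw emcvf aiz ppe htcr cupcu sgn
Hunk 5: at line 2 remove [imgvb,xpa,dsfr] add [dwn,swwrh,rrpbk] -> 15 lines: tmatz npotb dwn swwrh rrpbk ird ejzig tcry byw emcvf aiz ppe htcr cupcu sgn
Hunk 6: at line 1 remove [dwn,swwrh,rrpbk] add [jfqyp,hcnb,iupsd] -> 15 lines: tmatz npotb jfqyp hcnb iupsd ird ejzig tcry byw emcvf aiz ppe htcr cupcu sgn
Final line 10: emcvf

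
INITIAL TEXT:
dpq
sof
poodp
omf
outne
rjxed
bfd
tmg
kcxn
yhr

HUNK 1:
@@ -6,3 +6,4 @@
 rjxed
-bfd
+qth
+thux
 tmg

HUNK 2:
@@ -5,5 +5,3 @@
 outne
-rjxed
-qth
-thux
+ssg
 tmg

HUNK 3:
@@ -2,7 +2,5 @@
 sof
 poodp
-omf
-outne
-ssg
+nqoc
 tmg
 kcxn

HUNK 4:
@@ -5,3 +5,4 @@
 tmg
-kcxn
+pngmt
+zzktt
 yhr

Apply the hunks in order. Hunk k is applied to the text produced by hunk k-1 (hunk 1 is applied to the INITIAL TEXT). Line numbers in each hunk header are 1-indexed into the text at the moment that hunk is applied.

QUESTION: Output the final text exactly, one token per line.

Hunk 1: at line 6 remove [bfd] add [qth,thux] -> 11 lines: dpq sof poodp omf outne rjxed qth thux tmg kcxn yhr
Hunk 2: at line 5 remove [rjxed,qth,thux] add [ssg] -> 9 lines: dpq sof poodp omf outne ssg tmg kcxn yhr
Hunk 3: at line 2 remove [omf,outne,ssg] add [nqoc] -> 7 lines: dpq sof poodp nqoc tmg kcxn yhr
Hunk 4: at line 5 remove [kcxn] add [pngmt,zzktt] -> 8 lines: dpq sof poodp nqoc tmg pngmt zzktt yhr

Answer: dpq
sof
poodp
nqoc
tmg
pngmt
zzktt
yhr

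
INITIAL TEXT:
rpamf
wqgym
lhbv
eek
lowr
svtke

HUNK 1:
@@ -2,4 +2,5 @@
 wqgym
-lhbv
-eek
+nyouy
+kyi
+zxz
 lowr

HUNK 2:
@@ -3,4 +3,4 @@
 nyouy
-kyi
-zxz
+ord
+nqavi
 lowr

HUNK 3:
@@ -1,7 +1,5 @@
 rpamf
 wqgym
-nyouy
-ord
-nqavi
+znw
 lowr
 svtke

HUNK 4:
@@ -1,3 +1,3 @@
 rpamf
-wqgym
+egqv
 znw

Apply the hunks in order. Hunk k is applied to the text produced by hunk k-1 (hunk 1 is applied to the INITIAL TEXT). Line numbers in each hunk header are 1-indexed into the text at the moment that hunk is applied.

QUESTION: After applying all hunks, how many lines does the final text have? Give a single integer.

Hunk 1: at line 2 remove [lhbv,eek] add [nyouy,kyi,zxz] -> 7 lines: rpamf wqgym nyouy kyi zxz lowr svtke
Hunk 2: at line 3 remove [kyi,zxz] add [ord,nqavi] -> 7 lines: rpamf wqgym nyouy ord nqavi lowr svtke
Hunk 3: at line 1 remove [nyouy,ord,nqavi] add [znw] -> 5 lines: rpamf wqgym znw lowr svtke
Hunk 4: at line 1 remove [wqgym] add [egqv] -> 5 lines: rpamf egqv znw lowr svtke
Final line count: 5

Answer: 5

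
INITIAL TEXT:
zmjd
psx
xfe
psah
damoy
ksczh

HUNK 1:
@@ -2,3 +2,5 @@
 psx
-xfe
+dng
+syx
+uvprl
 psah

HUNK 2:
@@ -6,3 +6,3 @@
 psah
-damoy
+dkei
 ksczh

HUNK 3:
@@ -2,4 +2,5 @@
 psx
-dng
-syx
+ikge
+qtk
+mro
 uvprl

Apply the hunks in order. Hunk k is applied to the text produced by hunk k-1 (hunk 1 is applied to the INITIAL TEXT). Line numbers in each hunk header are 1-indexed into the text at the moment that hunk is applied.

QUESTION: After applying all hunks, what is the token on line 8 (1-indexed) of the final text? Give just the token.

Answer: dkei

Derivation:
Hunk 1: at line 2 remove [xfe] add [dng,syx,uvprl] -> 8 lines: zmjd psx dng syx uvprl psah damoy ksczh
Hunk 2: at line 6 remove [damoy] add [dkei] -> 8 lines: zmjd psx dng syx uvprl psah dkei ksczh
Hunk 3: at line 2 remove [dng,syx] add [ikge,qtk,mro] -> 9 lines: zmjd psx ikge qtk mro uvprl psah dkei ksczh
Final line 8: dkei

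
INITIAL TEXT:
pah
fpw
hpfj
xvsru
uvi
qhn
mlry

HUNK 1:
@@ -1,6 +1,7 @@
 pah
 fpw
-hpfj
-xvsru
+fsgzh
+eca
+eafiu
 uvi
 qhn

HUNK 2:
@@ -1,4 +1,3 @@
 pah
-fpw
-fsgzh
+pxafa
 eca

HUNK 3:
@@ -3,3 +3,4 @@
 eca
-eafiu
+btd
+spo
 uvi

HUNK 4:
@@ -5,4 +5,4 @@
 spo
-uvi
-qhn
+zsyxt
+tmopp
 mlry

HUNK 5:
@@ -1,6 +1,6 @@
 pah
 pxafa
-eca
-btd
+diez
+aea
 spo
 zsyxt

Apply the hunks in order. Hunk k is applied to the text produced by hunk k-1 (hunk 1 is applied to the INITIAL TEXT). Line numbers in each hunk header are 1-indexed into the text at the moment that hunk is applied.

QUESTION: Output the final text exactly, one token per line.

Hunk 1: at line 1 remove [hpfj,xvsru] add [fsgzh,eca,eafiu] -> 8 lines: pah fpw fsgzh eca eafiu uvi qhn mlry
Hunk 2: at line 1 remove [fpw,fsgzh] add [pxafa] -> 7 lines: pah pxafa eca eafiu uvi qhn mlry
Hunk 3: at line 3 remove [eafiu] add [btd,spo] -> 8 lines: pah pxafa eca btd spo uvi qhn mlry
Hunk 4: at line 5 remove [uvi,qhn] add [zsyxt,tmopp] -> 8 lines: pah pxafa eca btd spo zsyxt tmopp mlry
Hunk 5: at line 1 remove [eca,btd] add [diez,aea] -> 8 lines: pah pxafa diez aea spo zsyxt tmopp mlry

Answer: pah
pxafa
diez
aea
spo
zsyxt
tmopp
mlry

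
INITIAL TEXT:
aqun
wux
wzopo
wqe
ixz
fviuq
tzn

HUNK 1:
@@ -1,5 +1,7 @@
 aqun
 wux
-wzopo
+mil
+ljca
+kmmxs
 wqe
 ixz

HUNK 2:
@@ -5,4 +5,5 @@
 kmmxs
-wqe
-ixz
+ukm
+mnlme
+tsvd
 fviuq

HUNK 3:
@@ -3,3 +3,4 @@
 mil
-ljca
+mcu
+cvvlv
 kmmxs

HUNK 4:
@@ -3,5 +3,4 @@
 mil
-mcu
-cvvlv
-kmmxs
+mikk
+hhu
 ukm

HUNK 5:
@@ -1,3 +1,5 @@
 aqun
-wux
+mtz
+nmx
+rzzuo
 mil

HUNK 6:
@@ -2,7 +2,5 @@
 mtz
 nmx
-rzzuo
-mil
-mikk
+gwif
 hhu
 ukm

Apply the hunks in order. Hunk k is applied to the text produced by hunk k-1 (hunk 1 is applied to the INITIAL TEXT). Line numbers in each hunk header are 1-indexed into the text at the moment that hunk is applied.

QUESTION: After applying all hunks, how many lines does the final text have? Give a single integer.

Hunk 1: at line 1 remove [wzopo] add [mil,ljca,kmmxs] -> 9 lines: aqun wux mil ljca kmmxs wqe ixz fviuq tzn
Hunk 2: at line 5 remove [wqe,ixz] add [ukm,mnlme,tsvd] -> 10 lines: aqun wux mil ljca kmmxs ukm mnlme tsvd fviuq tzn
Hunk 3: at line 3 remove [ljca] add [mcu,cvvlv] -> 11 lines: aqun wux mil mcu cvvlv kmmxs ukm mnlme tsvd fviuq tzn
Hunk 4: at line 3 remove [mcu,cvvlv,kmmxs] add [mikk,hhu] -> 10 lines: aqun wux mil mikk hhu ukm mnlme tsvd fviuq tzn
Hunk 5: at line 1 remove [wux] add [mtz,nmx,rzzuo] -> 12 lines: aqun mtz nmx rzzuo mil mikk hhu ukm mnlme tsvd fviuq tzn
Hunk 6: at line 2 remove [rzzuo,mil,mikk] add [gwif] -> 10 lines: aqun mtz nmx gwif hhu ukm mnlme tsvd fviuq tzn
Final line count: 10

Answer: 10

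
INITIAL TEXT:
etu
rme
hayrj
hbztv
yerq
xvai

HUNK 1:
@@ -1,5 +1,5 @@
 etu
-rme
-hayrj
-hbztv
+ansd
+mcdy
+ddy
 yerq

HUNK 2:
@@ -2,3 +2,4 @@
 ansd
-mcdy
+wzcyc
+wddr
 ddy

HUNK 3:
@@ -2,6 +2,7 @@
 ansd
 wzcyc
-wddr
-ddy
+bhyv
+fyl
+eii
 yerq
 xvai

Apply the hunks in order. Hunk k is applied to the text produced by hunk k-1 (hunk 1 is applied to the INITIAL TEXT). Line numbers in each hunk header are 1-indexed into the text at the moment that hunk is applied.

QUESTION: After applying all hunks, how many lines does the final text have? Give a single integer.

Hunk 1: at line 1 remove [rme,hayrj,hbztv] add [ansd,mcdy,ddy] -> 6 lines: etu ansd mcdy ddy yerq xvai
Hunk 2: at line 2 remove [mcdy] add [wzcyc,wddr] -> 7 lines: etu ansd wzcyc wddr ddy yerq xvai
Hunk 3: at line 2 remove [wddr,ddy] add [bhyv,fyl,eii] -> 8 lines: etu ansd wzcyc bhyv fyl eii yerq xvai
Final line count: 8

Answer: 8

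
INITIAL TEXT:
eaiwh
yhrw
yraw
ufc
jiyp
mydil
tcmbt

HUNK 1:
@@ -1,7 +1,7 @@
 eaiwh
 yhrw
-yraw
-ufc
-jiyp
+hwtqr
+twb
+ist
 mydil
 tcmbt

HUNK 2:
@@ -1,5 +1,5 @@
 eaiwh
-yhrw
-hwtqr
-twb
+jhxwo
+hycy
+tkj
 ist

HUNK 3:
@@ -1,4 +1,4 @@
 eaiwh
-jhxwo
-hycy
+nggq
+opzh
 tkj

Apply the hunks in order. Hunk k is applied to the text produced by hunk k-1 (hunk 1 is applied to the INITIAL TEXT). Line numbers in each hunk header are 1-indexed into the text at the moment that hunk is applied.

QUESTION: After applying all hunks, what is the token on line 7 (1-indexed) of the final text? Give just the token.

Answer: tcmbt

Derivation:
Hunk 1: at line 1 remove [yraw,ufc,jiyp] add [hwtqr,twb,ist] -> 7 lines: eaiwh yhrw hwtqr twb ist mydil tcmbt
Hunk 2: at line 1 remove [yhrw,hwtqr,twb] add [jhxwo,hycy,tkj] -> 7 lines: eaiwh jhxwo hycy tkj ist mydil tcmbt
Hunk 3: at line 1 remove [jhxwo,hycy] add [nggq,opzh] -> 7 lines: eaiwh nggq opzh tkj ist mydil tcmbt
Final line 7: tcmbt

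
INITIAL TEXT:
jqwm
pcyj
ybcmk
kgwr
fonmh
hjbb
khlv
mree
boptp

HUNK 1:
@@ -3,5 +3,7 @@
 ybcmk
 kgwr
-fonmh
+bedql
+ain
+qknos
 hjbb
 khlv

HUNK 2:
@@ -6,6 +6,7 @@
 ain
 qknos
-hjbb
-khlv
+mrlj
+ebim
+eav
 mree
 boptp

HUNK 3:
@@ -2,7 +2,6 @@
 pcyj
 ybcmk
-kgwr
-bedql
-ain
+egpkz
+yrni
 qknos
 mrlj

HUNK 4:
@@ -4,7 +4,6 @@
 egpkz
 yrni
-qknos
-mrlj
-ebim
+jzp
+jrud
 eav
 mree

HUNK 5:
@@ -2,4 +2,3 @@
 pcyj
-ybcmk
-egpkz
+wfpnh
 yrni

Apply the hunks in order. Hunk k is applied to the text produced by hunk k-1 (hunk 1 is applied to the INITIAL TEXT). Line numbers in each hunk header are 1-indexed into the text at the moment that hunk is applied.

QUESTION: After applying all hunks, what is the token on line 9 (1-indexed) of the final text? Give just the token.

Answer: boptp

Derivation:
Hunk 1: at line 3 remove [fonmh] add [bedql,ain,qknos] -> 11 lines: jqwm pcyj ybcmk kgwr bedql ain qknos hjbb khlv mree boptp
Hunk 2: at line 6 remove [hjbb,khlv] add [mrlj,ebim,eav] -> 12 lines: jqwm pcyj ybcmk kgwr bedql ain qknos mrlj ebim eav mree boptp
Hunk 3: at line 2 remove [kgwr,bedql,ain] add [egpkz,yrni] -> 11 lines: jqwm pcyj ybcmk egpkz yrni qknos mrlj ebim eav mree boptp
Hunk 4: at line 4 remove [qknos,mrlj,ebim] add [jzp,jrud] -> 10 lines: jqwm pcyj ybcmk egpkz yrni jzp jrud eav mree boptp
Hunk 5: at line 2 remove [ybcmk,egpkz] add [wfpnh] -> 9 lines: jqwm pcyj wfpnh yrni jzp jrud eav mree boptp
Final line 9: boptp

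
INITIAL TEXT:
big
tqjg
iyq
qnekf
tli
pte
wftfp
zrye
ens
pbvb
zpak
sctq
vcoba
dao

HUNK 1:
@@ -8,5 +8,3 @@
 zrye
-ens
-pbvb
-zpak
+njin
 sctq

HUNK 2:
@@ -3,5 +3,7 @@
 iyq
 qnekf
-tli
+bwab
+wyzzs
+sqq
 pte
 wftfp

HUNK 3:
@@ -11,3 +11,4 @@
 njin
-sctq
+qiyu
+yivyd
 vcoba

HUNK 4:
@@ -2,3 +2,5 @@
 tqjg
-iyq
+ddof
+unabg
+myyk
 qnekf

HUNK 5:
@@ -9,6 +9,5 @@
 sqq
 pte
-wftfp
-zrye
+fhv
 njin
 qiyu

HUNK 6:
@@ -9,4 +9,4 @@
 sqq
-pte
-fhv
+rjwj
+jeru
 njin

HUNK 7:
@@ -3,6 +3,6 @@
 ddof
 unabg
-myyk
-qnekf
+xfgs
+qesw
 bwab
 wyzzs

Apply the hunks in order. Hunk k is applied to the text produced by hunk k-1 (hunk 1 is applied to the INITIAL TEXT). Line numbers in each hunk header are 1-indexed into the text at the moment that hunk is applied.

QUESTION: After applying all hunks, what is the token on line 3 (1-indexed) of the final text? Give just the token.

Answer: ddof

Derivation:
Hunk 1: at line 8 remove [ens,pbvb,zpak] add [njin] -> 12 lines: big tqjg iyq qnekf tli pte wftfp zrye njin sctq vcoba dao
Hunk 2: at line 3 remove [tli] add [bwab,wyzzs,sqq] -> 14 lines: big tqjg iyq qnekf bwab wyzzs sqq pte wftfp zrye njin sctq vcoba dao
Hunk 3: at line 11 remove [sctq] add [qiyu,yivyd] -> 15 lines: big tqjg iyq qnekf bwab wyzzs sqq pte wftfp zrye njin qiyu yivyd vcoba dao
Hunk 4: at line 2 remove [iyq] add [ddof,unabg,myyk] -> 17 lines: big tqjg ddof unabg myyk qnekf bwab wyzzs sqq pte wftfp zrye njin qiyu yivyd vcoba dao
Hunk 5: at line 9 remove [wftfp,zrye] add [fhv] -> 16 lines: big tqjg ddof unabg myyk qnekf bwab wyzzs sqq pte fhv njin qiyu yivyd vcoba dao
Hunk 6: at line 9 remove [pte,fhv] add [rjwj,jeru] -> 16 lines: big tqjg ddof unabg myyk qnekf bwab wyzzs sqq rjwj jeru njin qiyu yivyd vcoba dao
Hunk 7: at line 3 remove [myyk,qnekf] add [xfgs,qesw] -> 16 lines: big tqjg ddof unabg xfgs qesw bwab wyzzs sqq rjwj jeru njin qiyu yivyd vcoba dao
Final line 3: ddof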